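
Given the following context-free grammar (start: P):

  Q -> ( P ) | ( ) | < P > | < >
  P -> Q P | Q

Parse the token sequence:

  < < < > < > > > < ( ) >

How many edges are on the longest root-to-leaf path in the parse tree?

7

[P [Q < [P [Q < [P [Q < >] [P [Q < >]]] >]] >] [P [Q < [P [Q ( )]] >]]]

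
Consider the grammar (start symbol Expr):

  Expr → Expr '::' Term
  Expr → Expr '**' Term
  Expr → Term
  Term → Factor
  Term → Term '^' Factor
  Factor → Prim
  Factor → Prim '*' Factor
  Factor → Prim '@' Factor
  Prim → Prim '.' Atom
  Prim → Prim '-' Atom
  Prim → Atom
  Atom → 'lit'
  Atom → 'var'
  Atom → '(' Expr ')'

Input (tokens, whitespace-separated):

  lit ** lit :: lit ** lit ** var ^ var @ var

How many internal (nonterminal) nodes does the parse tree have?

32

[Expr [Expr [Expr [Expr [Expr [Term [Factor [Prim [Atom lit]]]]] ** [Term [Factor [Prim [Atom lit]]]]] :: [Term [Factor [Prim [Atom lit]]]]] ** [Term [Factor [Prim [Atom lit]]]]] ** [Term [Term [Factor [Prim [Atom var]]]] ^ [Factor [Prim [Atom var]] @ [Factor [Prim [Atom var]]]]]]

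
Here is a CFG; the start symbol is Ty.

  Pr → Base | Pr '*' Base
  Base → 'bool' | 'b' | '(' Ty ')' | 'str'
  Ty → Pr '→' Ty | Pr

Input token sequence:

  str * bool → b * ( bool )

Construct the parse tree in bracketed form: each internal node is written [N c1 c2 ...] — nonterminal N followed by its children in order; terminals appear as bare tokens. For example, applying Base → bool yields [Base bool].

Ty
Pr → Ty
Pr * Base → Ty
Base * Base → Ty
str * Base → Ty
str * bool → Ty
str * bool → Pr
str * bool → Pr * Base
str * bool → Base * Base
str * bool → b * Base
str * bool → b * ( Ty )
str * bool → b * ( Pr )
str * bool → b * ( Base )
str * bool → b * ( bool )

[Ty [Pr [Pr [Base str]] * [Base bool]] → [Ty [Pr [Pr [Base b]] * [Base ( [Ty [Pr [Base bool]]] )]]]]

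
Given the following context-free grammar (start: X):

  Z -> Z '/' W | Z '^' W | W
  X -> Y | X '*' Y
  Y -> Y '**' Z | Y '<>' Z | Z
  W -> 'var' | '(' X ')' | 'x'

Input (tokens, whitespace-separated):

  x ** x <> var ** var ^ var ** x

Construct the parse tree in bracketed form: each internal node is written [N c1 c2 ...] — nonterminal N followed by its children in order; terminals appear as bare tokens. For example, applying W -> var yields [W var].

[X [Y [Y [Y [Y [Y [Z [W x]]] ** [Z [W x]]] <> [Z [W var]]] ** [Z [Z [W var]] ^ [W var]]] ** [Z [W x]]]]

X
Y
Y ** Z
Y ** Z ** Z
Y <> Z ** Z ** Z
Y ** Z <> Z ** Z ** Z
Z ** Z <> Z ** Z ** Z
W ** Z <> Z ** Z ** Z
x ** Z <> Z ** Z ** Z
x ** W <> Z ** Z ** Z
x ** x <> Z ** Z ** Z
x ** x <> W ** Z ** Z
x ** x <> var ** Z ** Z
x ** x <> var ** Z ^ W ** Z
x ** x <> var ** W ^ W ** Z
x ** x <> var ** var ^ W ** Z
x ** x <> var ** var ^ var ** Z
x ** x <> var ** var ^ var ** W
x ** x <> var ** var ^ var ** x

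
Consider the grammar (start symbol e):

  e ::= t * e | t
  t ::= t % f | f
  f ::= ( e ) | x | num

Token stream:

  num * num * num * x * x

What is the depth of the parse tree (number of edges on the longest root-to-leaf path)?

7

[e [t [f num]] * [e [t [f num]] * [e [t [f num]] * [e [t [f x]] * [e [t [f x]]]]]]]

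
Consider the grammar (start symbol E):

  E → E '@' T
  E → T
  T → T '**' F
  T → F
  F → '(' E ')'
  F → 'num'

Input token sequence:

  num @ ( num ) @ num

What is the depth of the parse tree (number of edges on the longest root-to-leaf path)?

7

[E [E [E [T [F num]]] @ [T [F ( [E [T [F num]]] )]]] @ [T [F num]]]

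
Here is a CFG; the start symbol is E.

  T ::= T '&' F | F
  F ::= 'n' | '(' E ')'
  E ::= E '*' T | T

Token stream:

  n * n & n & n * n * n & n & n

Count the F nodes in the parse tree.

[E [E [E [E [T [F n]]] * [T [T [T [F n]] & [F n]] & [F n]]] * [T [F n]]] * [T [T [T [F n]] & [F n]] & [F n]]]

8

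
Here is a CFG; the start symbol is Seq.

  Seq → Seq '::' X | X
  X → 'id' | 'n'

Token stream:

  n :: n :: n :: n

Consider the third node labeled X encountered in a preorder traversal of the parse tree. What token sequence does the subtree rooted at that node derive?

n

[Seq [Seq [Seq [Seq [X n]] :: [X n]] :: [X n]] :: [X n]]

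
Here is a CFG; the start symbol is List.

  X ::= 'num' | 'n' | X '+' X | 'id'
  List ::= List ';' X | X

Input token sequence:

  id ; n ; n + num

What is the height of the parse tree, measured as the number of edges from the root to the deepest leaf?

[List [List [List [X id]] ; [X n]] ; [X [X n] + [X num]]]

4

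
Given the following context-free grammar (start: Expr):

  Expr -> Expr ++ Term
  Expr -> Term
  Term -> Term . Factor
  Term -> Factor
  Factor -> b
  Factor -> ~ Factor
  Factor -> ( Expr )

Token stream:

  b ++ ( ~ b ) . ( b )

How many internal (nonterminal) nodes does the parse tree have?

15

[Expr [Expr [Term [Factor b]]] ++ [Term [Term [Factor ( [Expr [Term [Factor ~ [Factor b]]]] )]] . [Factor ( [Expr [Term [Factor b]]] )]]]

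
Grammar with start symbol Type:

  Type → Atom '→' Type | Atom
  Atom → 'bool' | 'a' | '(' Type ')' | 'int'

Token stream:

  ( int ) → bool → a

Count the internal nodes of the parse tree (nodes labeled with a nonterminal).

8

[Type [Atom ( [Type [Atom int]] )] → [Type [Atom bool] → [Type [Atom a]]]]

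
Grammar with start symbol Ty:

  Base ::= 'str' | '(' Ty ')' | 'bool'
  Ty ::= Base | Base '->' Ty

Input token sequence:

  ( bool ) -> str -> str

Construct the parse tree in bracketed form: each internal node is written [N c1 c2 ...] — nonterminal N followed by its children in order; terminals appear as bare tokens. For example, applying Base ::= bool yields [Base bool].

[Ty [Base ( [Ty [Base bool]] )] -> [Ty [Base str] -> [Ty [Base str]]]]

Ty
Base -> Ty
( Ty ) -> Ty
( Base ) -> Ty
( bool ) -> Ty
( bool ) -> Base -> Ty
( bool ) -> str -> Ty
( bool ) -> str -> Base
( bool ) -> str -> str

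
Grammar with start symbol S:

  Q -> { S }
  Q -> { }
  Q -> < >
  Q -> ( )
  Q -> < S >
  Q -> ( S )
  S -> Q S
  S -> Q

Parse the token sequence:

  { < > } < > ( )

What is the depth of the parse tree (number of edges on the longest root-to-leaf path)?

[S [Q { [S [Q < >]] }] [S [Q < >] [S [Q ( )]]]]

4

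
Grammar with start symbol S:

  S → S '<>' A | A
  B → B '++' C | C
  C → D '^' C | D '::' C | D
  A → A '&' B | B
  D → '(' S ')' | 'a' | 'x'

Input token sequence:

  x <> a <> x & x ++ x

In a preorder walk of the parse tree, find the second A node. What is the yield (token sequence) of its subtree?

a

[S [S [S [A [B [C [D x]]]]] <> [A [B [C [D a]]]]] <> [A [A [B [C [D x]]]] & [B [B [C [D x]]] ++ [C [D x]]]]]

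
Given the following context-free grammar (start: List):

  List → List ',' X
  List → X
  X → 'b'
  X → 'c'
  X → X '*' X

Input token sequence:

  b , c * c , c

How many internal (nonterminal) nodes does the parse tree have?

[List [List [List [X b]] , [X [X c] * [X c]]] , [X c]]

8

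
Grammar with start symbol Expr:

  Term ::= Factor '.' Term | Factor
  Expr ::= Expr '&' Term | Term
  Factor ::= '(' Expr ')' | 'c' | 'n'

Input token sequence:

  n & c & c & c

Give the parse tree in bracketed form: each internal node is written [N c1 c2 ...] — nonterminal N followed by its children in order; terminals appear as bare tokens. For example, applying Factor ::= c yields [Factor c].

[Expr [Expr [Expr [Expr [Term [Factor n]]] & [Term [Factor c]]] & [Term [Factor c]]] & [Term [Factor c]]]

Expr
Expr & Term
Expr & Term & Term
Expr & Term & Term & Term
Term & Term & Term & Term
Factor & Term & Term & Term
n & Term & Term & Term
n & Factor & Term & Term
n & c & Term & Term
n & c & Factor & Term
n & c & c & Term
n & c & c & Factor
n & c & c & c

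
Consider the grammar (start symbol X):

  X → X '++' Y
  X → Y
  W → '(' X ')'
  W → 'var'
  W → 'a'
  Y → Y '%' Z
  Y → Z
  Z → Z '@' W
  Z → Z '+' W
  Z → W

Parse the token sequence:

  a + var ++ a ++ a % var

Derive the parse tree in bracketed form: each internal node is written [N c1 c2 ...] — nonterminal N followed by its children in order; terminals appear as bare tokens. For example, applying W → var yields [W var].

[X [X [X [Y [Z [Z [W a]] + [W var]]]] ++ [Y [Z [W a]]]] ++ [Y [Y [Z [W a]]] % [Z [W var]]]]

X
X ++ Y
X ++ Y ++ Y
Y ++ Y ++ Y
Z ++ Y ++ Y
Z + W ++ Y ++ Y
W + W ++ Y ++ Y
a + W ++ Y ++ Y
a + var ++ Y ++ Y
a + var ++ Z ++ Y
a + var ++ W ++ Y
a + var ++ a ++ Y
a + var ++ a ++ Y % Z
a + var ++ a ++ Z % Z
a + var ++ a ++ W % Z
a + var ++ a ++ a % Z
a + var ++ a ++ a % W
a + var ++ a ++ a % var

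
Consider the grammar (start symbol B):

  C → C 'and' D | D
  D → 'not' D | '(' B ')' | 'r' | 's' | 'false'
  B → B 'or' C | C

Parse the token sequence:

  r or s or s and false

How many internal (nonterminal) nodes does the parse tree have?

11

[B [B [B [C [D r]]] or [C [D s]]] or [C [C [D s]] and [D false]]]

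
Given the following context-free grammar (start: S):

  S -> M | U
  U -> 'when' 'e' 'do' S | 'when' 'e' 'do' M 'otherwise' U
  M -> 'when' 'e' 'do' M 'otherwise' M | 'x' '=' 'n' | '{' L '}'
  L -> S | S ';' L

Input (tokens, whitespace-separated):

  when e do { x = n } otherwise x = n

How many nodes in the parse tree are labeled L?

[S [M when e do [M { [L [S [M x = n]]] }] otherwise [M x = n]]]

1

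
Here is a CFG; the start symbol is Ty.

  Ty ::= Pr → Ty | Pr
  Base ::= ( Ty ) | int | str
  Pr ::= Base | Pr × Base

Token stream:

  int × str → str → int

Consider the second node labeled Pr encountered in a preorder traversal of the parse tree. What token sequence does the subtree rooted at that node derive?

int

[Ty [Pr [Pr [Base int]] × [Base str]] → [Ty [Pr [Base str]] → [Ty [Pr [Base int]]]]]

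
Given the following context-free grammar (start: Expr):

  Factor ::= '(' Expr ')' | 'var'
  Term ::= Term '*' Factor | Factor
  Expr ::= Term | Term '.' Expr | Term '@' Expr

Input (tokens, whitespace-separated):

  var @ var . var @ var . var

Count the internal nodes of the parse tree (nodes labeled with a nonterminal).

[Expr [Term [Factor var]] @ [Expr [Term [Factor var]] . [Expr [Term [Factor var]] @ [Expr [Term [Factor var]] . [Expr [Term [Factor var]]]]]]]

15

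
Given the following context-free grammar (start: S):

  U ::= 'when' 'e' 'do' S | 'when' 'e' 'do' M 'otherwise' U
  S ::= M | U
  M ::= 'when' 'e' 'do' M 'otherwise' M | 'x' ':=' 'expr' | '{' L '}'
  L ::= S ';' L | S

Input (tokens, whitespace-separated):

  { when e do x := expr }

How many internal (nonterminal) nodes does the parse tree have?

[S [M { [L [S [U when e do [S [M x := expr]]]]] }]]

7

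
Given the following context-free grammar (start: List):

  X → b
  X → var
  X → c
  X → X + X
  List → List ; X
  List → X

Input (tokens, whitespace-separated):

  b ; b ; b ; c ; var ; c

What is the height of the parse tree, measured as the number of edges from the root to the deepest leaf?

7

[List [List [List [List [List [List [X b]] ; [X b]] ; [X b]] ; [X c]] ; [X var]] ; [X c]]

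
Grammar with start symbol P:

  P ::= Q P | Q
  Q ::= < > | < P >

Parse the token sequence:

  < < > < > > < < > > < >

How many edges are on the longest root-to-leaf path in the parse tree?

5

[P [Q < [P [Q < >] [P [Q < >]]] >] [P [Q < [P [Q < >]] >] [P [Q < >]]]]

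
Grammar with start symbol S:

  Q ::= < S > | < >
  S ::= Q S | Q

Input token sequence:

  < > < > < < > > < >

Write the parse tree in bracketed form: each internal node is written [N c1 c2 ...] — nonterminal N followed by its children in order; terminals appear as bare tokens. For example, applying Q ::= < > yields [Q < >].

S
Q S
< > S
< > Q S
< > < > S
< > < > Q S
< > < > < S > S
< > < > < Q > S
< > < > < < > > S
< > < > < < > > Q
< > < > < < > > < >

[S [Q < >] [S [Q < >] [S [Q < [S [Q < >]] >] [S [Q < >]]]]]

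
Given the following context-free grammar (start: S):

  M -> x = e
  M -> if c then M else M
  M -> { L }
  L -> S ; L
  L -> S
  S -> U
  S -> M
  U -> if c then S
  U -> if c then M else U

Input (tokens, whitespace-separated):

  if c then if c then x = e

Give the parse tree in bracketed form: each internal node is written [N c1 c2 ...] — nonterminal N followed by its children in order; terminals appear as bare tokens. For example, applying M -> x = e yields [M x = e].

S
U
if c then S
if c then U
if c then if c then S
if c then if c then M
if c then if c then x = e

[S [U if c then [S [U if c then [S [M x = e]]]]]]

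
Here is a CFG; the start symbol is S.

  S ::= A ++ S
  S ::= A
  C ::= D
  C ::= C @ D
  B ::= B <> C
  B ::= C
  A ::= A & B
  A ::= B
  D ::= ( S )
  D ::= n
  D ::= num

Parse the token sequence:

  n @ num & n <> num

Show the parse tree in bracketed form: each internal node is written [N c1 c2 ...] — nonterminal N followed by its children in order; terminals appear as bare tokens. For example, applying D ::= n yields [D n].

S
A
A & B
B & B
C & B
C @ D & B
D @ D & B
n @ D & B
n @ num & B
n @ num & B <> C
n @ num & C <> C
n @ num & D <> C
n @ num & n <> C
n @ num & n <> D
n @ num & n <> num

[S [A [A [B [C [C [D n]] @ [D num]]]] & [B [B [C [D n]]] <> [C [D num]]]]]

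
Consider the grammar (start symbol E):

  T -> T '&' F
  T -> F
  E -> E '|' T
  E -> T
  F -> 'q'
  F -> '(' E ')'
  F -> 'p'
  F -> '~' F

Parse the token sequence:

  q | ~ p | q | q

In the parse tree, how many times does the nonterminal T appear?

[E [E [E [E [T [F q]]] | [T [F ~ [F p]]]] | [T [F q]]] | [T [F q]]]

4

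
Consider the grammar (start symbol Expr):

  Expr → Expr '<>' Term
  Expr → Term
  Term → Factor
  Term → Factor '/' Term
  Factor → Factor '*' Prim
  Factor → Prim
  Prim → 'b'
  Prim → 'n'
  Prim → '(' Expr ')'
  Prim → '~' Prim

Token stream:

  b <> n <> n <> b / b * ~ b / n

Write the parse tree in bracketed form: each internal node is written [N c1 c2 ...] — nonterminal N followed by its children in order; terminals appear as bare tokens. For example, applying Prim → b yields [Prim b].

[Expr [Expr [Expr [Expr [Term [Factor [Prim b]]]] <> [Term [Factor [Prim n]]]] <> [Term [Factor [Prim n]]]] <> [Term [Factor [Prim b]] / [Term [Factor [Factor [Prim b]] * [Prim ~ [Prim b]]] / [Term [Factor [Prim n]]]]]]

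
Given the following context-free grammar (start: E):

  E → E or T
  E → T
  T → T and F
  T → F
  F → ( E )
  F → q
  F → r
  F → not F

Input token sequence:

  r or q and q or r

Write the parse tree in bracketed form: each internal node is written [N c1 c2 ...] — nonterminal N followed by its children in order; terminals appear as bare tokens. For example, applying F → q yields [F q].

E
E or T
E or T or T
T or T or T
F or T or T
r or T or T
r or T and F or T
r or F and F or T
r or q and F or T
r or q and q or T
r or q and q or F
r or q and q or r

[E [E [E [T [F r]]] or [T [T [F q]] and [F q]]] or [T [F r]]]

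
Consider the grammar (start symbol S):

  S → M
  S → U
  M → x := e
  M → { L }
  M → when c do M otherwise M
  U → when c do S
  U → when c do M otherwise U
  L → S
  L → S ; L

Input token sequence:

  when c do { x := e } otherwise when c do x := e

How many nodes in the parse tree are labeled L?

[S [U when c do [M { [L [S [M x := e]]] }] otherwise [U when c do [S [M x := e]]]]]

1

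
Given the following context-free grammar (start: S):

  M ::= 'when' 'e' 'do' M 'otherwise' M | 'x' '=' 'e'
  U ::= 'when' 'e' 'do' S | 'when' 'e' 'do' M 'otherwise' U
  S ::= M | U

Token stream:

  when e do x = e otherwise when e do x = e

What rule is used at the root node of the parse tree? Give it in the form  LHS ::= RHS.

[S [U when e do [M x = e] otherwise [U when e do [S [M x = e]]]]]

S ::= U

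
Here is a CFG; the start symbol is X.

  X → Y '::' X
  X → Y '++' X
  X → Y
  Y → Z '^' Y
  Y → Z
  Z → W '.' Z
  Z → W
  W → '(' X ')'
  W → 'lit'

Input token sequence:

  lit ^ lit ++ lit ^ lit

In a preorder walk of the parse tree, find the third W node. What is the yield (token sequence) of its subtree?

lit

[X [Y [Z [W lit]] ^ [Y [Z [W lit]]]] ++ [X [Y [Z [W lit]] ^ [Y [Z [W lit]]]]]]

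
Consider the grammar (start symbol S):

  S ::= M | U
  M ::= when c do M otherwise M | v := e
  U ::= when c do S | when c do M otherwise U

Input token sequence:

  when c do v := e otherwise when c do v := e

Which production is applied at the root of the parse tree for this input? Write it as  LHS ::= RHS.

[S [U when c do [M v := e] otherwise [U when c do [S [M v := e]]]]]

S ::= U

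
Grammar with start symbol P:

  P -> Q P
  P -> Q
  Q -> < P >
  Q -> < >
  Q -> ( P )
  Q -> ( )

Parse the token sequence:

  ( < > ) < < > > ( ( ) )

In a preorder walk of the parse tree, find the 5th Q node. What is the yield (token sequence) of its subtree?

( ( ) )

[P [Q ( [P [Q < >]] )] [P [Q < [P [Q < >]] >] [P [Q ( [P [Q ( )]] )]]]]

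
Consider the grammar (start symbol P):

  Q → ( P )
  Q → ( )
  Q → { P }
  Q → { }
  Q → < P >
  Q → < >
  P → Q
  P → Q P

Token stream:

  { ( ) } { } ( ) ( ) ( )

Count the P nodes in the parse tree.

[P [Q { [P [Q ( )]] }] [P [Q { }] [P [Q ( )] [P [Q ( )] [P [Q ( )]]]]]]

6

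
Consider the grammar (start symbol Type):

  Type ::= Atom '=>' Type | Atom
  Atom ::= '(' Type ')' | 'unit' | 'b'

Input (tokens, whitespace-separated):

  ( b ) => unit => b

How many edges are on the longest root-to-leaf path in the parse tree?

[Type [Atom ( [Type [Atom b]] )] => [Type [Atom unit] => [Type [Atom b]]]]

4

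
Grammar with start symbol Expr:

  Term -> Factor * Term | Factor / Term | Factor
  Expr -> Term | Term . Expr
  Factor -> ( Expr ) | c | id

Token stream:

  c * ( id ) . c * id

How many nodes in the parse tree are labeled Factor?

[Expr [Term [Factor c] * [Term [Factor ( [Expr [Term [Factor id]]] )]]] . [Expr [Term [Factor c] * [Term [Factor id]]]]]

5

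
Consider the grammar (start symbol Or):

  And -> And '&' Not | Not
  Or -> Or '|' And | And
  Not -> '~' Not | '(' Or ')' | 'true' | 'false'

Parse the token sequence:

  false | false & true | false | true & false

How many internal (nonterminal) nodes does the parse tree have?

16

[Or [Or [Or [Or [And [Not false]]] | [And [And [Not false]] & [Not true]]] | [And [Not false]]] | [And [And [Not true]] & [Not false]]]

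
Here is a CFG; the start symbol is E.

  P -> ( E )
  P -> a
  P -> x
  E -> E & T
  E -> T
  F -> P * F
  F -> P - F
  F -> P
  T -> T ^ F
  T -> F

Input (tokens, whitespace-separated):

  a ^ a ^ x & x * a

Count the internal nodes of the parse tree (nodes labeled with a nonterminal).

[E [E [T [T [T [F [P a]]] ^ [F [P a]]] ^ [F [P x]]]] & [T [F [P x] * [F [P a]]]]]

16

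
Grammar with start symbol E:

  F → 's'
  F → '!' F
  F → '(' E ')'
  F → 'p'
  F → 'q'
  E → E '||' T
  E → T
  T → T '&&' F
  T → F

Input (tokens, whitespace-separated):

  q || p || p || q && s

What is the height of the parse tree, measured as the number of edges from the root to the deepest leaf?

6

[E [E [E [E [T [F q]]] || [T [F p]]] || [T [F p]]] || [T [T [F q]] && [F s]]]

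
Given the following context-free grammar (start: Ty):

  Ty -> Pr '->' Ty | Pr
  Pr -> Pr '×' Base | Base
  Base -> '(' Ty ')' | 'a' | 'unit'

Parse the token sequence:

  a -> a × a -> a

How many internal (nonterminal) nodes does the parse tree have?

[Ty [Pr [Base a]] -> [Ty [Pr [Pr [Base a]] × [Base a]] -> [Ty [Pr [Base a]]]]]

11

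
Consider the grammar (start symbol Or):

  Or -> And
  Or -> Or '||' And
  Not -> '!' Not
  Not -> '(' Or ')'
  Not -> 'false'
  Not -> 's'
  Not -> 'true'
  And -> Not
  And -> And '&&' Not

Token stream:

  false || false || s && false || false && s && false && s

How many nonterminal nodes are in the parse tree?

[Or [Or [Or [Or [And [Not false]]] || [And [Not false]]] || [And [And [Not s]] && [Not false]]] || [And [And [And [And [Not false]] && [Not s]] && [Not false]] && [Not s]]]

20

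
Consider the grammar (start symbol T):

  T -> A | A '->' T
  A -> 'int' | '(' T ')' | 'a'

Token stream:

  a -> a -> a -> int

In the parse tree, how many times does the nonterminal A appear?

[T [A a] -> [T [A a] -> [T [A a] -> [T [A int]]]]]

4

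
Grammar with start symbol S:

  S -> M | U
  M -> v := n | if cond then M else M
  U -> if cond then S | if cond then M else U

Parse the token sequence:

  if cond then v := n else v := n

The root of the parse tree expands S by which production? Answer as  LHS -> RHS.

S -> M

[S [M if cond then [M v := n] else [M v := n]]]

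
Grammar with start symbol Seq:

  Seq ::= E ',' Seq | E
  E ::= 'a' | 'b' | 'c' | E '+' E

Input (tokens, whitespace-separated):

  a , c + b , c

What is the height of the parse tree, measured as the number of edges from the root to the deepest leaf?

4

[Seq [E a] , [Seq [E [E c] + [E b]] , [Seq [E c]]]]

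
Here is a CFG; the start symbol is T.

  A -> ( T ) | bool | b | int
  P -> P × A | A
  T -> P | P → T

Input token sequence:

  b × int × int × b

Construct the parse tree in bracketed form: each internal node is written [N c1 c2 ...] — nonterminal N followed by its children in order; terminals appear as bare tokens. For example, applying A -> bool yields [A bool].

[T [P [P [P [P [A b]] × [A int]] × [A int]] × [A b]]]

T
P
P × A
P × A × A
P × A × A × A
A × A × A × A
b × A × A × A
b × int × A × A
b × int × int × A
b × int × int × b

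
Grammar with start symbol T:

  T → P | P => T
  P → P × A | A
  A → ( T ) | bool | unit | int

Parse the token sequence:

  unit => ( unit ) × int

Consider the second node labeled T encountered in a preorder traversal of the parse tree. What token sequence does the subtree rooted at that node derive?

[T [P [A unit]] => [T [P [P [A ( [T [P [A unit]]] )]] × [A int]]]]

( unit ) × int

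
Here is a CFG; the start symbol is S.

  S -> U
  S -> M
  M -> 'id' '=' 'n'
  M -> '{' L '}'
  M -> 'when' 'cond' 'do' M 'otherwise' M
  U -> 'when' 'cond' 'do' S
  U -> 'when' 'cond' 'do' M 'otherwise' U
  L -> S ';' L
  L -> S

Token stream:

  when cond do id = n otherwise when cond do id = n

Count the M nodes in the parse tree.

2

[S [U when cond do [M id = n] otherwise [U when cond do [S [M id = n]]]]]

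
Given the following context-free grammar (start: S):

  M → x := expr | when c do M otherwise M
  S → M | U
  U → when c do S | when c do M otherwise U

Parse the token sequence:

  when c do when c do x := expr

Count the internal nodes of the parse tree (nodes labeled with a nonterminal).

[S [U when c do [S [U when c do [S [M x := expr]]]]]]

6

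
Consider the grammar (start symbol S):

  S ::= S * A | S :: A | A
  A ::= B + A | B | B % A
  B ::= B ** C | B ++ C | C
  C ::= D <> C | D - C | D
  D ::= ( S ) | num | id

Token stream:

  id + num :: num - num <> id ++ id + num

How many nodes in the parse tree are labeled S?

[S [S [A [B [C [D id]]] + [A [B [C [D num]]]]]] :: [A [B [B [C [D num] - [C [D num] <> [C [D id]]]]] ++ [C [D id]]] + [A [B [C [D num]]]]]]

2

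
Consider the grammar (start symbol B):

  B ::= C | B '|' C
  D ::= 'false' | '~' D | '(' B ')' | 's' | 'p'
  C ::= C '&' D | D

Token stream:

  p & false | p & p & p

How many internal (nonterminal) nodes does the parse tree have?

12

[B [B [C [C [D p]] & [D false]]] | [C [C [C [D p]] & [D p]] & [D p]]]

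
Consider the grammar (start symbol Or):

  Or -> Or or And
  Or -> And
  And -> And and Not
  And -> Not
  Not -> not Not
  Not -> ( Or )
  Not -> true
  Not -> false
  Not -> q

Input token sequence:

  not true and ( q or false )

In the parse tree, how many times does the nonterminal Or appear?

3

[Or [And [And [Not not [Not true]]] and [Not ( [Or [Or [And [Not q]]] or [And [Not false]]] )]]]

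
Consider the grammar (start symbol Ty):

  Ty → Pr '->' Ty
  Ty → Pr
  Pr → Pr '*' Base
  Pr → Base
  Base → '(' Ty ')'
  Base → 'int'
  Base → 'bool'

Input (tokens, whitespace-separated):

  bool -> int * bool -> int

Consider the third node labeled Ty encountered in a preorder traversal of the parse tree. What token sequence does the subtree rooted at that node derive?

[Ty [Pr [Base bool]] -> [Ty [Pr [Pr [Base int]] * [Base bool]] -> [Ty [Pr [Base int]]]]]

int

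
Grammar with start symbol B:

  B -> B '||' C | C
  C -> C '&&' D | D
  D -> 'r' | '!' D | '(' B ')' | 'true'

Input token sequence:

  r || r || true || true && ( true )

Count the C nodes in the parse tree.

[B [B [B [B [C [D r]]] || [C [D r]]] || [C [D true]]] || [C [C [D true]] && [D ( [B [C [D true]]] )]]]

6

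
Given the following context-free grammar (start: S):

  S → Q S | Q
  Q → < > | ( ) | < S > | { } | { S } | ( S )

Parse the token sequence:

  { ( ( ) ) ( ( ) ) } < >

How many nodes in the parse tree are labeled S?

[S [Q { [S [Q ( [S [Q ( )]] )] [S [Q ( [S [Q ( )]] )]]] }] [S [Q < >]]]

6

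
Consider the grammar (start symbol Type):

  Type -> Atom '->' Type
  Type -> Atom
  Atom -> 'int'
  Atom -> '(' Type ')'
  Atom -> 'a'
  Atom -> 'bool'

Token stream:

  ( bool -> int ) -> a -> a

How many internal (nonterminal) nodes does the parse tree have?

[Type [Atom ( [Type [Atom bool] -> [Type [Atom int]]] )] -> [Type [Atom a] -> [Type [Atom a]]]]

10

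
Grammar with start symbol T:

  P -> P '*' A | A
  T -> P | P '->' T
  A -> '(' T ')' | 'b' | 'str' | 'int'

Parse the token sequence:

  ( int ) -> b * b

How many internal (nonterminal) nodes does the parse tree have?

11

[T [P [A ( [T [P [A int]]] )]] -> [T [P [P [A b]] * [A b]]]]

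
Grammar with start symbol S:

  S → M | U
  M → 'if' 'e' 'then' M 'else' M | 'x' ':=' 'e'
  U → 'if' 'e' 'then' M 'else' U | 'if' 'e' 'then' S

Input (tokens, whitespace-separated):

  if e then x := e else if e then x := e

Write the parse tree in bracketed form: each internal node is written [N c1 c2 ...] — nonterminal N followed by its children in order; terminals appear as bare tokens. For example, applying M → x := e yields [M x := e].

S
U
if e then M else U
if e then x := e else U
if e then x := e else if e then S
if e then x := e else if e then M
if e then x := e else if e then x := e

[S [U if e then [M x := e] else [U if e then [S [M x := e]]]]]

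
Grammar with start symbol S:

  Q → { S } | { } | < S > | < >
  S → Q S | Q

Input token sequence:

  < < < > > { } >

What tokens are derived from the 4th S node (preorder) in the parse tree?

[S [Q < [S [Q < [S [Q < >]] >] [S [Q { }]]] >]]

{ }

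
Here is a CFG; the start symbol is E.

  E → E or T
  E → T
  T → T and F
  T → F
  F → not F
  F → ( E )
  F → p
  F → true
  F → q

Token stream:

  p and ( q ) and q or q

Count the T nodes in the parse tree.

5

[E [E [T [T [T [F p]] and [F ( [E [T [F q]]] )]] and [F q]]] or [T [F q]]]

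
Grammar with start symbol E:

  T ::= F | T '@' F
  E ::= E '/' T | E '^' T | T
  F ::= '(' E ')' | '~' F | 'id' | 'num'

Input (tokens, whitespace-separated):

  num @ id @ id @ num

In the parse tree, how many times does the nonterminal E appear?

[E [T [T [T [T [F num]] @ [F id]] @ [F id]] @ [F num]]]

1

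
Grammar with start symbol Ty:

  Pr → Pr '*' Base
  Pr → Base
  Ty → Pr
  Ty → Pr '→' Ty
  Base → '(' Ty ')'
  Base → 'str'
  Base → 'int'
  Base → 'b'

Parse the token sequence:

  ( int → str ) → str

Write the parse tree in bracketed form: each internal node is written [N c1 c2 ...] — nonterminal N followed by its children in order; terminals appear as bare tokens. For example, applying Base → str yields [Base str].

[Ty [Pr [Base ( [Ty [Pr [Base int]] → [Ty [Pr [Base str]]]] )]] → [Ty [Pr [Base str]]]]

Ty
Pr → Ty
Base → Ty
( Ty ) → Ty
( Pr → Ty ) → Ty
( Base → Ty ) → Ty
( int → Ty ) → Ty
( int → Pr ) → Ty
( int → Base ) → Ty
( int → str ) → Ty
( int → str ) → Pr
( int → str ) → Base
( int → str ) → str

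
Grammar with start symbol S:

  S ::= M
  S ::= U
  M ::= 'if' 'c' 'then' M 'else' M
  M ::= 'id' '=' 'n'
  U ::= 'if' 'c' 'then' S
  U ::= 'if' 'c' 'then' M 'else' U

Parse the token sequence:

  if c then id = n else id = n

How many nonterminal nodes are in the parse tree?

4

[S [M if c then [M id = n] else [M id = n]]]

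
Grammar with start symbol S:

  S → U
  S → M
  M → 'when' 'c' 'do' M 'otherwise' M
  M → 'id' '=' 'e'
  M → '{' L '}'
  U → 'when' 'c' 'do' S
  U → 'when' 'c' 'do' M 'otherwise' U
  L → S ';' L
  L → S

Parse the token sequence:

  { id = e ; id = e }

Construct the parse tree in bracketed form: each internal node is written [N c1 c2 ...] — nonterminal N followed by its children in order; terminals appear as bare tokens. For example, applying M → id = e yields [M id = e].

S
M
{ L }
{ S ; L }
{ M ; L }
{ id = e ; L }
{ id = e ; S }
{ id = e ; M }
{ id = e ; id = e }

[S [M { [L [S [M id = e]] ; [L [S [M id = e]]]] }]]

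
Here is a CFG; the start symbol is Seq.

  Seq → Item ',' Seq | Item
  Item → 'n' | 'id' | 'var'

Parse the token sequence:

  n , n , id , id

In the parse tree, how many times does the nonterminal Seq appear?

[Seq [Item n] , [Seq [Item n] , [Seq [Item id] , [Seq [Item id]]]]]

4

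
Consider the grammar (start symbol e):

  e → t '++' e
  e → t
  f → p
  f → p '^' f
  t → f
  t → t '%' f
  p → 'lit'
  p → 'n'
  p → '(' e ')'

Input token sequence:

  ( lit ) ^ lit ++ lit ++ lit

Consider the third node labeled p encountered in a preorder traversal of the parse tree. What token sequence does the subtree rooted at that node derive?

lit

[e [t [f [p ( [e [t [f [p lit]]]] )] ^ [f [p lit]]]] ++ [e [t [f [p lit]]] ++ [e [t [f [p lit]]]]]]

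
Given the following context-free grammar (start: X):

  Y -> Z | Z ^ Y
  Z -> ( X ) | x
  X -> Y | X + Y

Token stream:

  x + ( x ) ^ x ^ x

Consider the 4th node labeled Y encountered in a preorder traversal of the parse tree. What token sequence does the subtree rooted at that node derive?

x ^ x

[X [X [Y [Z x]]] + [Y [Z ( [X [Y [Z x]]] )] ^ [Y [Z x] ^ [Y [Z x]]]]]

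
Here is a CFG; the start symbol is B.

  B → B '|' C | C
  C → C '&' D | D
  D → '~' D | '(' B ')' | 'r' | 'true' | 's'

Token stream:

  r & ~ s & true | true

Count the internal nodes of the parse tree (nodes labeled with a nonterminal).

[B [B [C [C [C [D r]] & [D ~ [D s]]] & [D true]]] | [C [D true]]]

11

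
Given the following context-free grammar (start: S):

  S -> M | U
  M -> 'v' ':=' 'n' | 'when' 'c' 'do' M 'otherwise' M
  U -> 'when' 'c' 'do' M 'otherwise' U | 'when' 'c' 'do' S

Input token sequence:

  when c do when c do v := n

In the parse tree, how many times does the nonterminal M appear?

1

[S [U when c do [S [U when c do [S [M v := n]]]]]]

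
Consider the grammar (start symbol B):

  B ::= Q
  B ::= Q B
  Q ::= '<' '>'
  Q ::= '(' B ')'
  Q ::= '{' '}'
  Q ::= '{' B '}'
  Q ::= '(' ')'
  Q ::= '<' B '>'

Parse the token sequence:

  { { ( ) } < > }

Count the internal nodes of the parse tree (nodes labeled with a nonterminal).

8

[B [Q { [B [Q { [B [Q ( )]] }] [B [Q < >]]] }]]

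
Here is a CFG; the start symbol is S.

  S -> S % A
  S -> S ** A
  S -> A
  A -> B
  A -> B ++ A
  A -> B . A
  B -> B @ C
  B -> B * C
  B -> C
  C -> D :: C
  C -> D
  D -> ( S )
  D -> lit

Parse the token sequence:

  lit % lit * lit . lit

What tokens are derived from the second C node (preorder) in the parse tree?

[S [S [A [B [C [D lit]]]]] % [A [B [B [C [D lit]]] * [C [D lit]]] . [A [B [C [D lit]]]]]]

lit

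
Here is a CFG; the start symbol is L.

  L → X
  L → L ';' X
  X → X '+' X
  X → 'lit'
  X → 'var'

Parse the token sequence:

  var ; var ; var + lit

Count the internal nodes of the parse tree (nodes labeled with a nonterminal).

[L [L [L [X var]] ; [X var]] ; [X [X var] + [X lit]]]

8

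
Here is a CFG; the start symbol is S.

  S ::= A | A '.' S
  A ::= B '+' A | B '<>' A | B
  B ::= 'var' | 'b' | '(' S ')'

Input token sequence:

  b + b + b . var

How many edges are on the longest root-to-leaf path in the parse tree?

[S [A [B b] + [A [B b] + [A [B b]]]] . [S [A [B var]]]]

5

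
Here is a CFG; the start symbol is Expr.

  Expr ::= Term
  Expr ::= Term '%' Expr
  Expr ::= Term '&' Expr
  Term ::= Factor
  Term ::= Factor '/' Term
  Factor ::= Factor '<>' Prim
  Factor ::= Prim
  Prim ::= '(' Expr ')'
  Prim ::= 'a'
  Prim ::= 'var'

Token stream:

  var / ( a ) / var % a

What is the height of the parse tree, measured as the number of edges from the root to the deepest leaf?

9

[Expr [Term [Factor [Prim var]] / [Term [Factor [Prim ( [Expr [Term [Factor [Prim a]]]] )]] / [Term [Factor [Prim var]]]]] % [Expr [Term [Factor [Prim a]]]]]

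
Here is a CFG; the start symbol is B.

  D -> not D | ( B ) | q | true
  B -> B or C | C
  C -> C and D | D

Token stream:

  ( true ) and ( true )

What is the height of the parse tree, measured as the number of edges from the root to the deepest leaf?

[B [C [C [D ( [B [C [D true]]] )]] and [D ( [B [C [D true]]] )]]]

7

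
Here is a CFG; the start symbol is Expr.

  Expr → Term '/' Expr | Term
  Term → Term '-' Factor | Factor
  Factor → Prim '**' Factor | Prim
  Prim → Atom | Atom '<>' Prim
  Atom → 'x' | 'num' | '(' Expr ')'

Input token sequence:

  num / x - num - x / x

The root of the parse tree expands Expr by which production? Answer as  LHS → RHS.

Expr → Term '/' Expr

[Expr [Term [Factor [Prim [Atom num]]]] / [Expr [Term [Term [Term [Factor [Prim [Atom x]]]] - [Factor [Prim [Atom num]]]] - [Factor [Prim [Atom x]]]] / [Expr [Term [Factor [Prim [Atom x]]]]]]]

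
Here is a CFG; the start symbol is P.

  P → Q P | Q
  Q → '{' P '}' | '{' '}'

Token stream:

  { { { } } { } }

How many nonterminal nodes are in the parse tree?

[P [Q { [P [Q { [P [Q { }]] }] [P [Q { }]]] }]]

8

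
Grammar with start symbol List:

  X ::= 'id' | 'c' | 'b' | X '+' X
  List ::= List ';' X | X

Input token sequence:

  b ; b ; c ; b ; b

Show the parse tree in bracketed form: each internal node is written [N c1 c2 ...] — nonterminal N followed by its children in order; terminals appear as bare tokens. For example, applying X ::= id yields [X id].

List
List ; X
List ; X ; X
List ; X ; X ; X
List ; X ; X ; X ; X
X ; X ; X ; X ; X
b ; X ; X ; X ; X
b ; b ; X ; X ; X
b ; b ; c ; X ; X
b ; b ; c ; b ; X
b ; b ; c ; b ; b

[List [List [List [List [List [X b]] ; [X b]] ; [X c]] ; [X b]] ; [X b]]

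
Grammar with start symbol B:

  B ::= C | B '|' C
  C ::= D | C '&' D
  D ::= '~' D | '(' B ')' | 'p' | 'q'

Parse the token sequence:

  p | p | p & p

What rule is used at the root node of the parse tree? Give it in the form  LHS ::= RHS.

B ::= B '|' C

[B [B [B [C [D p]]] | [C [D p]]] | [C [C [D p]] & [D p]]]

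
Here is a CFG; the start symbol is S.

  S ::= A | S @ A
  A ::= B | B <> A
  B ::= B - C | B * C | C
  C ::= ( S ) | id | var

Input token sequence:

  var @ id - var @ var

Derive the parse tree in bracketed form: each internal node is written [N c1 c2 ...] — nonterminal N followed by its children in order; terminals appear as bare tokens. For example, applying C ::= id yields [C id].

[S [S [S [A [B [C var]]]] @ [A [B [B [C id]] - [C var]]]] @ [A [B [C var]]]]

S
S @ A
S @ A @ A
A @ A @ A
B @ A @ A
C @ A @ A
var @ A @ A
var @ B @ A
var @ B - C @ A
var @ C - C @ A
var @ id - C @ A
var @ id - var @ A
var @ id - var @ B
var @ id - var @ C
var @ id - var @ var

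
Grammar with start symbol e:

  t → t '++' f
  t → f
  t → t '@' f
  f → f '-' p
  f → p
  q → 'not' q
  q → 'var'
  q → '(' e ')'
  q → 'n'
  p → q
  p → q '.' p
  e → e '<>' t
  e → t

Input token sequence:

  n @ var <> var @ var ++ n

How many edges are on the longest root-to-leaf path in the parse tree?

[e [e [t [t [f [p [q n]]]] @ [f [p [q var]]]]] <> [t [t [t [f [p [q var]]]] @ [f [p [q var]]]] ++ [f [p [q n]]]]]

7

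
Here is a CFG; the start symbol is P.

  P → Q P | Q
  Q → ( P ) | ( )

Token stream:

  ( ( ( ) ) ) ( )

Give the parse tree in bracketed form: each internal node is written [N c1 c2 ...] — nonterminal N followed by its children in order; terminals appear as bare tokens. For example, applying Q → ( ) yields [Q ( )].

[P [Q ( [P [Q ( [P [Q ( )]] )]] )] [P [Q ( )]]]

P
Q P
( P ) P
( Q ) P
( ( P ) ) P
( ( Q ) ) P
( ( ( ) ) ) P
( ( ( ) ) ) Q
( ( ( ) ) ) ( )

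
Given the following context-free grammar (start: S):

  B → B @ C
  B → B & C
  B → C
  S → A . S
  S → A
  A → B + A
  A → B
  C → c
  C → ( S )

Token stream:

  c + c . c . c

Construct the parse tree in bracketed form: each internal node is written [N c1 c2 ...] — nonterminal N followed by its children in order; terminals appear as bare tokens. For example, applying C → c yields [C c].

S
A . S
B + A . S
C + A . S
c + A . S
c + B . S
c + C . S
c + c . S
c + c . A . S
c + c . B . S
c + c . C . S
c + c . c . S
c + c . c . A
c + c . c . B
c + c . c . C
c + c . c . c

[S [A [B [C c]] + [A [B [C c]]]] . [S [A [B [C c]]] . [S [A [B [C c]]]]]]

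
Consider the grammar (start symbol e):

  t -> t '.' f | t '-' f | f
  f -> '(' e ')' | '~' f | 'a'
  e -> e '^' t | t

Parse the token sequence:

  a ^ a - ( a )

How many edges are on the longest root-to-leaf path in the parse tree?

[e [e [t [f a]]] ^ [t [t [f a]] - [f ( [e [t [f a]]] )]]]

6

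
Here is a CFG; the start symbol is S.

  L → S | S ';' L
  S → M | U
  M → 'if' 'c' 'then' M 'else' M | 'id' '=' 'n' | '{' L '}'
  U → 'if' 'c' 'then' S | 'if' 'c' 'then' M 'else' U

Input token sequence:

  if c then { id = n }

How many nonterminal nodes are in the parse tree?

[S [U if c then [S [M { [L [S [M id = n]]] }]]]]

7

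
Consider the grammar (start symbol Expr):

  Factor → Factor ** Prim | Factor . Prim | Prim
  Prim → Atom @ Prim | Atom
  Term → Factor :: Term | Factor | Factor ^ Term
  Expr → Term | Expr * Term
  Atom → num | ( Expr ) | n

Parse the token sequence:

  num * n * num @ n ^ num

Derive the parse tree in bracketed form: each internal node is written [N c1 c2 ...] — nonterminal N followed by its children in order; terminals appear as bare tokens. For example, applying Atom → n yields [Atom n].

[Expr [Expr [Expr [Term [Factor [Prim [Atom num]]]]] * [Term [Factor [Prim [Atom n]]]]] * [Term [Factor [Prim [Atom num] @ [Prim [Atom n]]]] ^ [Term [Factor [Prim [Atom num]]]]]]

Expr
Expr * Term
Expr * Term * Term
Term * Term * Term
Factor * Term * Term
Prim * Term * Term
Atom * Term * Term
num * Term * Term
num * Factor * Term
num * Prim * Term
num * Atom * Term
num * n * Term
num * n * Factor ^ Term
num * n * Prim ^ Term
num * n * Atom @ Prim ^ Term
num * n * num @ Prim ^ Term
num * n * num @ Atom ^ Term
num * n * num @ n ^ Term
num * n * num @ n ^ Factor
num * n * num @ n ^ Prim
num * n * num @ n ^ Atom
num * n * num @ n ^ num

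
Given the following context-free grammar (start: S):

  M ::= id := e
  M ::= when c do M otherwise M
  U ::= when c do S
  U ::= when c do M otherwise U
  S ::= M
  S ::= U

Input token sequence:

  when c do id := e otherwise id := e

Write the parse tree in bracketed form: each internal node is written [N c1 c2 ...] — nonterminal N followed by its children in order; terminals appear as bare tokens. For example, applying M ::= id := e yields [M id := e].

S
M
when c do M otherwise M
when c do id := e otherwise M
when c do id := e otherwise id := e

[S [M when c do [M id := e] otherwise [M id := e]]]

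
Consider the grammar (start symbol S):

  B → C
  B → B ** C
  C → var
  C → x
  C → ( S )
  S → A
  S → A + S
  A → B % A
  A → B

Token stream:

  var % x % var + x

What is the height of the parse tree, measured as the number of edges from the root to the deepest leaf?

6

[S [A [B [C var]] % [A [B [C x]] % [A [B [C var]]]]] + [S [A [B [C x]]]]]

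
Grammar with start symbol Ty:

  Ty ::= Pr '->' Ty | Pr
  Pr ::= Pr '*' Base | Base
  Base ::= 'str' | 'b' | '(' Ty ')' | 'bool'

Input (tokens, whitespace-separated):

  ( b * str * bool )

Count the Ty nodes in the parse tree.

2

[Ty [Pr [Base ( [Ty [Pr [Pr [Pr [Base b]] * [Base str]] * [Base bool]]] )]]]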